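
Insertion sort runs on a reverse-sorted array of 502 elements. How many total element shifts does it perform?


Sum of shifts = 1 + 2 + 3 + ... + 501
= 502 * 501 / 2
= 251502 / 2
= 125751


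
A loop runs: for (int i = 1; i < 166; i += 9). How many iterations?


Loop starts at i = 1, increments by 9, stops when i >= 166.
Number of iterations = ceil((166 - 1) / 9)
= ceil(165 / 9)
= 19


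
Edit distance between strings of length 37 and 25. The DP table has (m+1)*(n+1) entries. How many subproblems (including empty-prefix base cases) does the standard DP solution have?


The table includes base cases (empty prefixes).
Rows: (m+1) = 38
Columns: (n+1) = 26
Total = 38 * 26 = 988


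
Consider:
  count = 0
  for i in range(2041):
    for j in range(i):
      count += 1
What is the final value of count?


For each i, the inner loop runs i times:
  i=0: inner runs 0 times
  i=1: inner runs 1 time
  i=2: inner runs 2 times
  i=3: inner runs 3 times
  i=4: inner runs 4 times
  i=5: inner runs 5 times
  i=6: inner runs 6 times
  i=7: inner runs 7 times
  ...
Total = 0 + 1 + 2 + ... + 2040 = 2041*(2041-1)/2 = 2081820


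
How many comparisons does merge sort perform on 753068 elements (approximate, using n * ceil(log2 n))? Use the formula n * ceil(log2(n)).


Recursion depth: ceil(log2(753068)) = 20
Each recursion level merges n = 753068 elements
Total = 753068 * 20 = 15061360


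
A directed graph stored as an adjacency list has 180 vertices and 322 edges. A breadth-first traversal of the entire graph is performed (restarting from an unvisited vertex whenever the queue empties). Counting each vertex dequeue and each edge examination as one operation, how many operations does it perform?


A full BFS traversal dequeues each vertex once and examines each edge once.
Vertex visits: 180
Edge visits: 322
V + E = 180 + 322 = 502


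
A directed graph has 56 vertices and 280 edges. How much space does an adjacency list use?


Adjacency list: one list head per vertex + one entry per edge
Vertex heads: 56
Edge entries: 280
Total = 56 + 280 = 336


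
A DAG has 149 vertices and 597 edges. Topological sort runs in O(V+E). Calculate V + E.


V = 149 (vertex processing)
E = 597 (edge processing)
V + E = 149 + 597 = 746


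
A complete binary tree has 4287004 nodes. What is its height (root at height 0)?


In a complete binary tree, level k holds nodes 2^k .. 2^(k+1)-1 (1-indexed).
Height = floor(log2(n)) = floor(log2(4287004)) = 22
Check: 2^22 = 4194304 <= 4287004 < 8388608 = 2^23


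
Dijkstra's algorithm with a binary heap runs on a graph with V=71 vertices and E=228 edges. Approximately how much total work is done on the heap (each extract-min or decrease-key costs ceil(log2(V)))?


Dijkstra with a binary heap: each vertex is extracted once, each edge may relax once.
Each heap operation costs O(log V).
V + E = 71 + 228 = 299
ceil(log2(71)) = 7 (since 2^6 = 64 < 71 <= 128 = 2^7)
Total heap work = (V+E) * ceil(log2(V)) = 299 * 7 = 2093


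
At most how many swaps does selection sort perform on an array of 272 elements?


Each of the 271 passes places one element in its final position.
Pass 1: swap minimum into position 0
Pass 2: swap minimum of remaining into position 1
...
Pass 271: last two elements, one swap
Maximum swaps = 272 - 1 = 271


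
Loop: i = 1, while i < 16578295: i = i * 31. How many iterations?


i multiplies by 31 each step:
i = 1 -> 31 -> 961 -> 29791 -> 923521 -> 28629151 (stop)
Iterations = ceil(log_31(16578295)) = 5


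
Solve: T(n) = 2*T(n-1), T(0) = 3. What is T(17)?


Unrolling:
T(17) = 2*T(16) = 2^2*T(15) = ... = 2^17*T(0)
= 2^17 * 3
= 131072 * 3 = 393216


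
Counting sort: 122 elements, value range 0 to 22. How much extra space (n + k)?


n = 122 (output array)
k = 23 (count array for 23 distinct values)
Extra space = 122 + 23 = 145


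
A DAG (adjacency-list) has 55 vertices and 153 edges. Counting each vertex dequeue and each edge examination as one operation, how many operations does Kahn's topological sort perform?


V = 55 (vertex processing)
E = 153 (edge processing)
V + E = 55 + 153 = 208


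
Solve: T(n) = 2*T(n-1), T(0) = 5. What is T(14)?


Unrolling:
T(14) = 2*T(13) = 2^2*T(12) = ... = 2^14*T(0)
= 2^14 * 5
= 16384 * 5 = 81920


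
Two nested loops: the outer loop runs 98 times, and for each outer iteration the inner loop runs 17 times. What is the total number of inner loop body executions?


Outer loop: 98 iterations
Inner loop: 17 iterations per outer iteration
Total = 98 * 17 = 1666


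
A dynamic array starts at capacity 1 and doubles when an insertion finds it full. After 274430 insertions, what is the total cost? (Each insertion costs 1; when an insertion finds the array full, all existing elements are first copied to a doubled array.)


Insertion cost: 274430 (one per element)
Resizes occur just before inserting elements 2, 3, 5, 9, ...
Elements copied at each resize: 1 + 2 + 4 + 8 + 16 + 32 + 64 + 128 + 256 + 512 + 1024 + 2048 + 4096 + 8192 + 16384 + 32768 + 65536 + 131072 + 262144
Sum of copies = 524287 (geometric series: 2^k - 1)
Total = 274430 + 524287 = 798717


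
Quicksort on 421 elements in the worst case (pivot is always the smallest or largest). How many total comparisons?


In the worst case, each partition step picks the worst pivot:
  Partition 1: 420 comparisons (n-1 elements to compare)
  Partition 2: 419 comparisons
  Partition 3: 418 comparisons
  Partition 4: 417 comparisons
  Partition 5: 416 comparisons
  ...
  Last partition: 0 comparisons
Total = (n-1) + (n-2) + ... + 1 + 0 = n*(n-1)/2
= 421*420/2 = 88410


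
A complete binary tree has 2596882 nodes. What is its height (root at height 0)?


In a complete binary tree, level k holds nodes 2^k .. 2^(k+1)-1 (1-indexed).
Height = floor(log2(n)) = floor(log2(2596882)) = 21
Check: 2^21 = 2097152 <= 2596882 < 4194304 = 2^22


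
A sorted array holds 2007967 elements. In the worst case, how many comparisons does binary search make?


Halving sequence: 2007967 -> 1003983 -> 501991 -> 250995 -> 125497 -> 62748 -> 31374 -> 15687 -> 7843 -> 3921 -> 1960 -> 980 -> 490 -> 245 -> 122 -> 61 -> 30 -> 15 -> 7 -> 3 -> 1
Number of halvings = 20
Max comparisons = 20 + 1 = 21


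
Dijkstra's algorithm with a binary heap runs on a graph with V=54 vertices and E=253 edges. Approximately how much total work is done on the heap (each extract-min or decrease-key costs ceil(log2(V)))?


Dijkstra with a binary heap: each vertex is extracted once, each edge may relax once.
Each heap operation costs O(log V).
V + E = 54 + 253 = 307
ceil(log2(54)) = 6 (since 2^5 = 32 < 54 <= 64 = 2^6)
Total heap work = (V+E) * ceil(log2(V)) = 307 * 6 = 1842


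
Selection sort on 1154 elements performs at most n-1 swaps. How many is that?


Each of the 1153 passes places one element in its final position.
Pass 1: swap minimum into position 0
Pass 2: swap minimum of remaining into position 1
...
Pass 1153: last two elements, one swap
Maximum swaps = 1154 - 1 = 1153


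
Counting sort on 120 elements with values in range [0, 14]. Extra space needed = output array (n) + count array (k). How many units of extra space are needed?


Output array size: 120 (to store sorted result)
Count array size: 15 (one slot per possible value, range 0 to 14)
Total extra space = 120 + 15 = 135


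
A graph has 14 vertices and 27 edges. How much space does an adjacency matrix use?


Adjacency matrix: V x V grid of entries
Space = V^2 = 14^2 = 14 * 14 = 196


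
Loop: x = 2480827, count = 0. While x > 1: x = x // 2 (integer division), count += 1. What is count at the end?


The variable x halves each step:
x = 2480827 -> 1240413 -> 620206 -> 310103 -> 155051 -> 77525 -> 38762 -> 19381 -> 9690 -> 4845 -> 2422 -> 1211 -> 605 -> 302 -> 151 -> 75 -> 37 -> 18 -> 9 -> 4 -> 2 -> 1
Number of halvings = floor(log2(2480827)) = 21


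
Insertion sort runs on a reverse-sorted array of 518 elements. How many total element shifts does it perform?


Sum of shifts = 1 + 2 + 3 + ... + 517
= 518 * 517 / 2
= 267806 / 2
= 133903


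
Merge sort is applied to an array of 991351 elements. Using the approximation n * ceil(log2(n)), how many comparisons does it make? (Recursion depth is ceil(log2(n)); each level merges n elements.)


Merge sort divides the array into halves recursively.
Number of levels = ceil(log2(991351)) = 20
At each level, approximately n = 991351 comparisons are needed for merging.
Total comparisons ~ n * ceil(log2(n)) = 991351 * 20 = 19827020


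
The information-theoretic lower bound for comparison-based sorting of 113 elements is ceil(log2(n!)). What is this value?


A binary decision tree of height h has at most 2^h leaves and needs at least n! of them, so h >= ceil(log2(n!)).
113! is far too large to multiply out, so use Stirling's series:
  ln(n!) ~ n ln n - n + (1/2) ln(2 pi n) + 1/(12n)  (error below 1/(360 n^3), negligible here)
  ln(113) = 4.7273878
  n ln n = 113 * 4.7273878 = 534.1948
  (1/2) ln(2 pi * 113) = (1/2) ln(709.9999) = 3.2826
  1/(12*113) = 0.0007
  ln(113!) ~ 534.1948 - 113 + 3.2826 + 0.0007 = 424.4781
Convert to base 2: log2(113!) = 424.4781 / ln 2 = 424.4781 / 0.69314718 = 612.3925
ceil(612.3925) = 613


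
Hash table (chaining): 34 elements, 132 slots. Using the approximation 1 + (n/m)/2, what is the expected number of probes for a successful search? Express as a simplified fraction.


Computing expected probes:
alpha = 34/132
= 1 + alpha/2
= 1 + 34/(2*132)
= (2*132 + 34) / (2*132)
= 298/264 = 149/132


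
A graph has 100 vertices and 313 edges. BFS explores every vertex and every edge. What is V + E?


A full BFS traversal dequeues each vertex once and examines each edge once.
Vertex visits: 100
Edge visits: 313
V + E = 100 + 313 = 413


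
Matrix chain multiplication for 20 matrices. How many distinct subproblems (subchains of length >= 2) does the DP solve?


Subproblems are indexed by (i, j) where i < j.
Number of such pairs = n*(n-1)/2
= 20 * 19 / 2
= 190


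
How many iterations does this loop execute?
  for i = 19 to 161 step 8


The loop variable i takes values starting at 19 and increments by 8 each iteration.
Sequence: i = 19, 27, 35, 43, 51, 59, 67, 75, 83, ...
The upper bound 161 is inclusive, so the count is floor((last - first) / step) + 1:
floor((161 - 19) / 8) + 1 = floor(142/8) + 1 = 17 + 1 = 18


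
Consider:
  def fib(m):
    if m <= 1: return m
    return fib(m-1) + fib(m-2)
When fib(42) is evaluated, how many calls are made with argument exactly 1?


Let N(m) = number of times fib(m) is called while evaluating fib(42).
N(42) = 1 (the initial call).
N(41) = 1 (only fib(42) calls it).
For 1 <= m <= 40: fib(m) is called by fib(m+1) and fib(m+2), so
  N(m) = N(m+1) + N(m+2).
fib(0) is called only by fib(2), so N(0) = N(2).
Walk down from m=42:
  N(42)=1, N(41)=1, N(40)=2, N(39)=3, N(38)=5, N(37)=8, N(36)=13, N(35)=21, N(34)=34, N(33)=55, N(32)=89, N(31)=144, N(30)=233, N(29)=377, N(28)=610, N(27)=987, N(26)=1597, N(25)=2584, N(24)=4181, N(23)=6765, N(22)=10946, N(21)=17711, N(20)=28657, N(19)=46368, N(18)=75025, N(17)=121393, N(16)=196418, N(15)=317811, N(14)=514229, N(13)=832040, N(12)=1346269, N(11)=2178309, N(10)=3524578, N(9)=5702887, N(8)=9227465, N(7)=14930352, N(6)=24157817, N(5)=39088169, N(4)=63245986, N(3)=102334155, N(2)=165580141, N(1)=267914296
N(1) = 267914296


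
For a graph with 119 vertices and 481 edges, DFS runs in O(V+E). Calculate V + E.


A full DFS traversal visits each vertex once and examines each edge once.
V = 119
E = 481
Sum = 119 + 481 = 600


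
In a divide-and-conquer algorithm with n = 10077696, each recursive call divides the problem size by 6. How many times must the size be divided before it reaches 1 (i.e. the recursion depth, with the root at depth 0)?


Number of divisions = log_6(10077696)
Sizes: 10077696 -> 1679616 -> 279936 -> 46656 -> 7776 -> 1296 -> 216 -> 36 -> 6 -> 1 (9 divisions)
Recursion depth = 9


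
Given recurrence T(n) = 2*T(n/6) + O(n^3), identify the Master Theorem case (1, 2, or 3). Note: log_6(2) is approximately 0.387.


Master Theorem parameters: a=2, b=6, c=3
log_b(a) = 0.387
Compare b^c with a: 6^3 = 216 > 2, so c > log_b(a).
Comparing c=3 vs log_b(a)=0.387:
3 > 0.387 => Case 3
Result: T(n) = O(n^3)
Master Theorem case = 3


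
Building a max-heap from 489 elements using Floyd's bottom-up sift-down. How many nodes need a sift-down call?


In a heap of 489 elements (0-indexed array):
  Last element index: 488
  Parent of last element: floor((488 - 1) / 2) = 243
  Internal nodes: indices 0 to 243
  Count = floor(489/2) = 244


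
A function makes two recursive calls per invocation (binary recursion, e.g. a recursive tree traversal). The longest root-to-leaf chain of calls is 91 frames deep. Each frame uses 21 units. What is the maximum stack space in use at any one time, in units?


Binary recursion: the two calls run one after the other, so only one root-to-leaf chain of frames is on the stack at a time.
Maximum depth (longest chain) = 91 frames
Each frame = 21 units
Max stack space = 91 * 21 = 1911


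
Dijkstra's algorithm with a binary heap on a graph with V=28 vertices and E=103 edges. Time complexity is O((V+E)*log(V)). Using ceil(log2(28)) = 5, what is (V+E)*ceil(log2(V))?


Dijkstra with a binary heap: each vertex is extracted once, each edge may relax once.
Each heap operation costs O(log V).
V + E = 28 + 103 = 131
ceil(log2(28)) = 5 (since 2^4 = 16 < 28 <= 32 = 2^5)
Total heap work = (V+E) * ceil(log2(V)) = 131 * 5 = 655


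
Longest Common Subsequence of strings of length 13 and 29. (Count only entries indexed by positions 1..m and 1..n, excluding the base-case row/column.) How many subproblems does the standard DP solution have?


DP table indexed by positions in both strings.
First string: 13 positions
Second string: 29 positions
Total = 13 * 29 = 377


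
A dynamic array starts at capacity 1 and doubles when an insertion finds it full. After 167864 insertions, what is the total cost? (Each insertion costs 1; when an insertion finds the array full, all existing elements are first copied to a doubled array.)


Insertion cost: 167864 (one per element)
Resizes occur just before inserting elements 2, 3, 5, 9, ...
Elements copied at each resize: 1 + 2 + 4 + 8 + 16 + 32 + 64 + 128 + 256 + 512 + 1024 + 2048 + 4096 + 8192 + 16384 + 32768 + 65536 + 131072
Sum of copies = 262143 (geometric series: 2^k - 1)
Total = 167864 + 262143 = 430007


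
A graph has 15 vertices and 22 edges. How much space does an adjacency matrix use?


Adjacency matrix: V x V grid of entries
Space = V^2 = 15^2 = 15 * 15 = 225


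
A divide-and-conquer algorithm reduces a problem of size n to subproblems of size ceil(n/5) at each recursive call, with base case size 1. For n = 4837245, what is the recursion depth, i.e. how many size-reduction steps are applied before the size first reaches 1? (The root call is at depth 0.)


Each step divides the size by 5 (rounding up); after k steps the size is ceil(n/5^k), which equals 1 exactly when 5^k >= n.
So the depth is the smallest k with 5^k >= 4837245, i.e. ceil(log_5(4837245)).
5^9 = 1953125 < 4837245 <= 9765625 = 5^10
Recursion depth = 10


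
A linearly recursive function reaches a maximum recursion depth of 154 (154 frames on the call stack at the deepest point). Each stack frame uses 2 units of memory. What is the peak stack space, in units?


Maximum recursion depth = 154 frames
Memory per frame = 2 units
Total stack space = depth * frame_size
= 154 * 2 = 308


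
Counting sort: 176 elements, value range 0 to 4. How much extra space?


n = 176 (output array)
k = 5 (count array for 5 distinct values)
Extra space = 176 + 5 = 181


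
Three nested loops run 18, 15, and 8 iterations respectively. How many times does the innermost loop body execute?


Loop 1 (outermost): 18 iterations
Loop 2 (middle): 15 iterations per outer
Loop 3 (innermost): 8 iterations per middle
Total = 18 * 15 * 8 = 2160


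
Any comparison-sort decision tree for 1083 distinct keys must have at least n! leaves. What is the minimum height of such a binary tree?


A binary decision tree of height h has at most 2^h leaves and needs at least n! of them, so h >= ceil(log2(n!)).
1083! is far too large to multiply out, so use Stirling's series:
  ln(n!) ~ n ln n - n + (1/2) ln(2 pi n) + 1/(12n)  (error below 1/(360 n^3), negligible here)
  ln(1083) = 6.9874902
  n ln n = 1083 * 6.9874902 = 7567.4519
  (1/2) ln(2 pi * 1083) = (1/2) ln(6804.6897) = 4.4127
  1/(12*1083) = 0.0001
  ln(1083!) ~ 7567.4519 - 1083 + 4.4127 + 0.0001 = 6488.8647
Convert to base 2: log2(1083!) = 6488.8647 / ln 2 = 6488.8647 / 0.69314718 = 9361.4529
ceil(9361.4529) = 9362


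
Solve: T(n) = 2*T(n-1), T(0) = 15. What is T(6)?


Unrolling:
T(6) = 2*T(5) = 2^2*T(4) = ... = 2^6*T(0)
= 2^6 * 15
= 64 * 15 = 960


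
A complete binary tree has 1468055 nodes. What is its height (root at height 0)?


In a complete binary tree, level k holds nodes 2^k .. 2^(k+1)-1 (1-indexed).
Height = floor(log2(n)) = floor(log2(1468055)) = 20
Check: 2^20 = 1048576 <= 1468055 < 2097152 = 2^21


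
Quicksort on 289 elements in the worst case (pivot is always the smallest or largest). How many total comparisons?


In the worst case, each partition step picks the worst pivot:
  Partition 1: 288 comparisons (n-1 elements to compare)
  Partition 2: 287 comparisons
  Partition 3: 286 comparisons
  Partition 4: 285 comparisons
  Partition 5: 284 comparisons
  ...
  Last partition: 0 comparisons
Total = (n-1) + (n-2) + ... + 1 + 0 = n*(n-1)/2
= 289*288/2 = 41616


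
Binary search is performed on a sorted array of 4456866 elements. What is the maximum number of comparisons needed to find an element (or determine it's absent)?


Binary search halves the search space each comparison:
  Step 1: search space = 4456866 -> 2228433
  Step 2: search space = 2228433 -> 1114216
  Step 3: search space = 1114216 -> 557108
  Step 4: search space = 557108 -> 278554
  Step 5: search space = 278554 -> 139277
  Step 6: search space = 139277 -> 69638
  Step 7: search space = 69638 -> 34819
  Step 8: search space = 34819 -> 17409
  Step 9: search space = 17409 -> 8704
  Step 10: search space = 8704 -> 4352
  Step 11: search space = 4352 -> 2176
  Step 12: search space = 2176 -> 1088
  Step 13: search space = 1088 -> 544
  Step 14: search space = 544 -> 272
  Step 15: search space = 272 -> 136
  Step 16: search space = 136 -> 68
  Step 17: search space = 68 -> 34
  Step 18: search space = 34 -> 17
  Step 19: search space = 17 -> 8
  Step 20: search space = 8 -> 4
  Step 21: search space = 4 -> 2
  Step 22: search space = 2 -> 1
  Step 23: search space = 1 (final check)
Maximum comparisons = floor(log2(4456866)) + 1 = 22 + 1 = 23


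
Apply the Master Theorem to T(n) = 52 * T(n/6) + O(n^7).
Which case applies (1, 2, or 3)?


The Master Theorem: T(n) = a*T(n/b) + O(n^c)
  a = 52, b = 6, c = 7
log_b(a) = log_6(52) ~ 2.205
Compare b^c with a: 6^7 = 279936 > 52, so c > log_b(a).
Since c > log_b(a), Case 3 applies.
T(n) = O(n^7)
Master Theorem case = 3


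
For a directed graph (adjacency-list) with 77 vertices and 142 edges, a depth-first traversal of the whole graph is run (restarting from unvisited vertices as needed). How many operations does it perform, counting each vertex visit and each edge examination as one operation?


A full DFS traversal visits each vertex once and examines each edge once.
V = 77
E = 142
Sum = 77 + 142 = 219


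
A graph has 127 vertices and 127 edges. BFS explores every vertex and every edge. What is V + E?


A full BFS traversal dequeues each vertex once and examines each edge once.
Vertex visits: 127
Edge visits: 127
V + E = 127 + 127 = 254


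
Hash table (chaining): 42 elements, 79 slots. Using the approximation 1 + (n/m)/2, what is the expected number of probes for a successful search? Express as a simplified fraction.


Computing expected probes:
alpha = 42/79
= 1 + alpha/2
= 1 + 42/(2*79)
= (2*79 + 42) / (2*79)
= 200/158 = 100/79


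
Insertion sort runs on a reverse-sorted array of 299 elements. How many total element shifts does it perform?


Sum of shifts = 1 + 2 + 3 + ... + 298
= 299 * 298 / 2
= 89102 / 2
= 44551


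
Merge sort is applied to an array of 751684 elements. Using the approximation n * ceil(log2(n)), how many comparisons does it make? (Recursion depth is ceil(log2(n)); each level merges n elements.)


Merge sort divides the array into halves recursively.
Number of levels = ceil(log2(751684)) = 20
At each level, approximately n = 751684 comparisons are needed for merging.
Total comparisons ~ n * ceil(log2(n)) = 751684 * 20 = 15033680


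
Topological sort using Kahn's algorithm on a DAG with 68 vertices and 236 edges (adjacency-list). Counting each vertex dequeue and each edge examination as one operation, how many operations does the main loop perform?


Kahn's algorithm:
  1. Compute in-degrees: O(V + E)
  2. Process queue: each vertex dequeued once (O(V))
     each edge examined once (O(E))
Total = V + E = 68 + 236 = 304


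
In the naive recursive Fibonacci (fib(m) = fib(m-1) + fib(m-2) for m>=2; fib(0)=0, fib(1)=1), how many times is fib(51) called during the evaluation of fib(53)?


Let N(m) = number of times fib(m) is called while evaluating fib(53).
N(53) = 1 (the initial call).
N(52) = 1 (only fib(53) calls it).
For 1 <= m <= 51: fib(m) is called by fib(m+1) and fib(m+2), so
  N(m) = N(m+1) + N(m+2).
fib(0) is called only by fib(2), so N(0) = N(2).
Walk down from m=53:
  N(53)=1, N(52)=1, N(51)=2
N(51) = 2


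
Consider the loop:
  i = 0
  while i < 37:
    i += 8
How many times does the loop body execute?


Starting at i = 0, each iteration adds 8.
Iterations until i >= 37:
  Iteration 1: i = 0 -> i = 8
  Iteration 2: i = 8 -> i = 16
  Iteration 3: i = 16 -> i = 24
  Iteration 4: i = 24 -> i = 32
  Iteration 5: i = 32 -> i = 40
Total iterations = ceil(37/8) = 5


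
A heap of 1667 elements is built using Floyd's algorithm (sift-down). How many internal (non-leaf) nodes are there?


Leaf nodes occupy roughly half the array.
Sift-down is called for each internal node, starting from the last one.
Internal nodes = floor(n/2) = floor(1667/2) = 833


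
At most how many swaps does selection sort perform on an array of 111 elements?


Each of the 110 passes places one element in its final position.
Pass 1: swap minimum into position 0
Pass 2: swap minimum of remaining into position 1
...
Pass 110: last two elements, one swap
Maximum swaps = 111 - 1 = 110


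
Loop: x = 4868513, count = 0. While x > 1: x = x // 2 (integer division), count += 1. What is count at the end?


The variable x halves each step:
x = 4868513 -> 2434256 -> 1217128 -> 608564 -> 304282 -> 152141 -> 76070 -> 38035 -> 19017 -> 9508 -> 4754 -> 2377 -> 1188 -> 594 -> 297 -> 148 -> 74 -> 37 -> 18 -> 9 -> 4 -> 2 -> 1
Number of halvings = floor(log2(4868513)) = 22


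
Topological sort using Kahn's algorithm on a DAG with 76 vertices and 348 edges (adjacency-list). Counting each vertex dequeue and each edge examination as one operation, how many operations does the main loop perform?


Kahn's algorithm:
  1. Compute in-degrees: O(V + E)
  2. Process queue: each vertex dequeued once (O(V))
     each edge examined once (O(E))
Total = V + E = 76 + 348 = 424


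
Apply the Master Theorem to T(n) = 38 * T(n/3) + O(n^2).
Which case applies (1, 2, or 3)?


The Master Theorem: T(n) = a*T(n/b) + O(n^c)
  a = 38, b = 3, c = 2
log_b(a) = log_3(38) ~ 3.311
Compare b^c with a: 3^2 = 9 < 38, so c < log_b(a).
Since c < log_b(a), Case 1 applies.
T(n) = O(n^(log_3 38)) ~ O(n^3.311)
Master Theorem case = 1


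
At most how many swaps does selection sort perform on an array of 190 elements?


Each of the 189 passes places one element in its final position.
Pass 1: swap minimum into position 0
Pass 2: swap minimum of remaining into position 1
...
Pass 189: last two elements, one swap
Maximum swaps = 190 - 1 = 189


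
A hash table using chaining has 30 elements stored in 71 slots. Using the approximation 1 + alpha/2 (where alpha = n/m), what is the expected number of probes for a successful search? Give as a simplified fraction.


Load factor alpha = n/m = 30/71
Expected probes = 1 + alpha/2 = 1 + 30/(2*71)
= 1 + 30/142
= 142/142 + 30/142
= 172/142
Simplify: 86/71


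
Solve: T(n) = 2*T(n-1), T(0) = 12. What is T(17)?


Unrolling:
T(17) = 2*T(16) = 2^2*T(15) = ... = 2^17*T(0)
= 2^17 * 12
= 131072 * 12 = 1572864


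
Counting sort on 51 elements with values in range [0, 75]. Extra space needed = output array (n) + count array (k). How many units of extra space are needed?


Output array size: 51 (to store sorted result)
Count array size: 76 (one slot per possible value, range 0 to 75)
Total extra space = 51 + 76 = 127


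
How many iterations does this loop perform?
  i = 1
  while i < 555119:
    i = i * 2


The loop variable doubles each iteration:
i = 1 -> 2 -> 4 -> 8 -> 16 -> 32 -> 64 -> 128 -> 256 -> 512 -> 1024 -> 2048 -> 4096 -> 8192 -> 16384 -> 32768 -> 65536 -> 131072 -> 262144 -> 524288 -> 1048576 (stop, 1048576 >= 555119)
Number of doublings = ceil(log2(555119)) = 20


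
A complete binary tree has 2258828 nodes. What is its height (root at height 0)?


In a complete binary tree, level k holds nodes 2^k .. 2^(k+1)-1 (1-indexed).
Height = floor(log2(n)) = floor(log2(2258828)) = 21
Check: 2^21 = 2097152 <= 2258828 < 4194304 = 2^22


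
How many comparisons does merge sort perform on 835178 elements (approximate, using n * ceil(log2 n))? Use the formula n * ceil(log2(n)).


Recursion depth: ceil(log2(835178)) = 20
Each recursion level merges n = 835178 elements
Total = 835178 * 20 = 16703560


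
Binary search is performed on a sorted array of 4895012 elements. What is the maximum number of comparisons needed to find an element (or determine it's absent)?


Binary search halves the search space each comparison:
  Step 1: search space = 4895012 -> 2447506
  Step 2: search space = 2447506 -> 1223753
  Step 3: search space = 1223753 -> 611876
  Step 4: search space = 611876 -> 305938
  Step 5: search space = 305938 -> 152969
  Step 6: search space = 152969 -> 76484
  Step 7: search space = 76484 -> 38242
  Step 8: search space = 38242 -> 19121
  Step 9: search space = 19121 -> 9560
  Step 10: search space = 9560 -> 4780
  Step 11: search space = 4780 -> 2390
  Step 12: search space = 2390 -> 1195
  Step 13: search space = 1195 -> 597
  Step 14: search space = 597 -> 298
  Step 15: search space = 298 -> 149
  Step 16: search space = 149 -> 74
  Step 17: search space = 74 -> 37
  Step 18: search space = 37 -> 18
  Step 19: search space = 18 -> 9
  Step 20: search space = 9 -> 4
  Step 21: search space = 4 -> 2
  Step 22: search space = 2 -> 1
  Step 23: search space = 1 (final check)
Maximum comparisons = floor(log2(4895012)) + 1 = 22 + 1 = 23


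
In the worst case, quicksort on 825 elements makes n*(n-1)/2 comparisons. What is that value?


Sum of comparisons per partition:
824 + 823 + ... + 1 + 0
= 825 * (825 - 1) / 2
= 825 * 824 / 2
= 339900


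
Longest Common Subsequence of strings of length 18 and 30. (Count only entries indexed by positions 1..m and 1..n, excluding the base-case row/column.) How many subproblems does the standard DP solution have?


DP table indexed by positions in both strings.
First string: 18 positions
Second string: 30 positions
Total = 18 * 30 = 540


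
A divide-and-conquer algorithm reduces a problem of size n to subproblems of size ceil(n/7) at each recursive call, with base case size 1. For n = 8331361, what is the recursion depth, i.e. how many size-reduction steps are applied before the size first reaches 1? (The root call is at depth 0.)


Each step divides the size by 7 (rounding up); after k steps the size is ceil(n/7^k), which equals 1 exactly when 7^k >= n.
So the depth is the smallest k with 7^k >= 8331361, i.e. ceil(log_7(8331361)).
7^8 = 5764801 < 8331361 <= 40353607 = 7^9
Recursion depth = 9


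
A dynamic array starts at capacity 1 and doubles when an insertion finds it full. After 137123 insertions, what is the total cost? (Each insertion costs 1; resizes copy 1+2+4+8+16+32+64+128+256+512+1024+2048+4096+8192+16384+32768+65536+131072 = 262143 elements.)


Insertion cost: 137123 (one per element)
Resizes occur just before inserting elements 2, 3, 5, 9, ...
Elements copied at each resize: 1 + 2 + 4 + 8 + 16 + 32 + 64 + 128 + 256 + 512 + 1024 + 2048 + 4096 + 8192 + 16384 + 32768 + 65536 + 131072
Sum of copies = 262143 (geometric series: 2^k - 1)
Total = 137123 + 262143 = 399266


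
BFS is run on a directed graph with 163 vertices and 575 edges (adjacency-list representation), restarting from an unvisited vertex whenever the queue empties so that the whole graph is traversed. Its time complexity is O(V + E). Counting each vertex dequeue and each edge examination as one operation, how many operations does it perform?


A full BFS traversal dequeues each vertex exactly once and examines each directed edge exactly once.
V = 163 (vertex processing cost)
E = 575 (edge examination cost)
Total operations proportional to V + E = 163 + 575 = 738


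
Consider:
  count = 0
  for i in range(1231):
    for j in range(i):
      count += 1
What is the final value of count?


For each i, the inner loop runs i times:
  i=0: inner runs 0 times
  i=1: inner runs 1 time
  i=2: inner runs 2 times
  i=3: inner runs 3 times
  i=4: inner runs 4 times
  i=5: inner runs 5 times
  i=6: inner runs 6 times
  i=7: inner runs 7 times
  ...
Total = 0 + 1 + 2 + ... + 1230 = 1231*(1231-1)/2 = 757065


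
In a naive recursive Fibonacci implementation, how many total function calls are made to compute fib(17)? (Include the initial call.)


Let C(m) = total calls to evaluate fib(m). Then C(0)=C(1)=1, and
C(m) = 1 + C(m-1) + C(m-2) for m >= 2.
Build the table (each entry = 1 + previous two):
  C(0) = 1
  C(1) = 1
  C(2) = 1 + 1 + 1 = 3
  C(3) = 1 + 3 + 1 = 5
  C(4) = 1 + 5 + 3 = 9
  C(5) = 1 + 9 + 5 = 15
  C(6) = 1 + 15 + 9 = 25
  C(7) = 1 + 25 + 15 = 41
  C(8) = 1 + 41 + 25 = 67
  C(9) = 1 + 67 + 41 = 109
  C(10) = 1 + 109 + 67 = 177
  C(11) = 1 + 177 + 109 = 287
  C(12) = 1 + 287 + 177 = 465
  C(13) = 1 + 465 + 287 = 753
  C(14) = 1 + 753 + 465 = 1219
  C(15) = 1 + 1219 + 753 = 1973
  C(16) = 1 + 1973 + 1219 = 3193
  C(17) = 1 + 3193 + 1973 = 5167
Total calls for fib(17) = 5167


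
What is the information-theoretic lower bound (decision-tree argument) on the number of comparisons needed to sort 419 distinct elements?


A binary decision tree of height h has at most 2^h leaves and needs at least n! of them, so h >= ceil(log2(n!)).
419! is far too large to multiply out, so use Stirling's series:
  ln(n!) ~ n ln n - n + (1/2) ln(2 pi n) + 1/(12n)  (error below 1/(360 n^3), negligible here)
  ln(419) = 6.0378709
  n ln n = 419 * 6.0378709 = 2529.8679
  (1/2) ln(2 pi * 419) = (1/2) ln(2632.6546) = 3.9379
  1/(12*419) = 0.0002
  ln(419!) ~ 2529.8679 - 419 + 3.9379 + 0.0002 = 2114.8060
Convert to base 2: log2(419!) = 2114.8060 / ln 2 = 2114.8060 / 0.69314718 = 3051.0201
ceil(3051.0201) = 3052


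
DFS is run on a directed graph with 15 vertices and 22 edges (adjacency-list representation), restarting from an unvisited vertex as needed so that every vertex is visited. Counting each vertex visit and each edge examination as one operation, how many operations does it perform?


A full DFS traversal processes each vertex exactly once (push/pop on stack).
Each directed edge is examined once.
V = 15, E = 22
V + E = 37


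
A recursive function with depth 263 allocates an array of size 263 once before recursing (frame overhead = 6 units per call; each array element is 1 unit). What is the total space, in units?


Array allocation: 263 units (allocated once)
Stack frames: 263 deep * 6 per frame = 1578 units
Total = 263 + 1578 = 1841


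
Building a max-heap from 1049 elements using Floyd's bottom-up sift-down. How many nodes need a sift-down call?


In a heap of 1049 elements (0-indexed array):
  Last element index: 1048
  Parent of last element: floor((1048 - 1) / 2) = 523
  Internal nodes: indices 0 to 523
  Count = floor(1049/2) = 524


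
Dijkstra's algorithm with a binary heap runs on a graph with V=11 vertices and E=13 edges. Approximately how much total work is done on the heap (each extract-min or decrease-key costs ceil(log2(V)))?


Dijkstra with a binary heap: each vertex is extracted once, each edge may relax once.
Each heap operation costs O(log V).
V + E = 11 + 13 = 24
ceil(log2(11)) = 4 (since 2^3 = 8 < 11 <= 16 = 2^4)
Total heap work = (V+E) * ceil(log2(V)) = 24 * 4 = 96


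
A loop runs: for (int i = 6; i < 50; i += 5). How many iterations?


Loop starts at i = 6, increments by 5, stops when i >= 50.
Number of iterations = ceil((50 - 6) / 5)
= ceil(44 / 5)
= 9


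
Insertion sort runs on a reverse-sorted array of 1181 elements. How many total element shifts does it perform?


Sum of shifts = 1 + 2 + 3 + ... + 1180
= 1181 * 1180 / 2
= 1393580 / 2
= 696790


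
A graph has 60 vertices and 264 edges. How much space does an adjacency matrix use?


Adjacency matrix: V x V grid of entries
Space = V^2 = 60^2 = 60 * 60 = 3600


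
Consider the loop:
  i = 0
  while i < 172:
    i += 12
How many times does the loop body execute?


Starting at i = 0, each iteration adds 12.
Iterations until i >= 172:
  Iteration 1: i = 0 -> i = 12
  Iteration 2: i = 12 -> i = 24
  Iteration 3: i = 24 -> i = 36
  Iteration 4: i = 36 -> i = 48
  Iteration 5: i = 48 -> i = 60
  Iteration 6: i = 60 -> i = 72
  Iteration 7: i = 72 -> i = 84
  Iteration 8: i = 84 -> i = 96
  ... continuing ...
Total iterations = ceil(172/12) = 15


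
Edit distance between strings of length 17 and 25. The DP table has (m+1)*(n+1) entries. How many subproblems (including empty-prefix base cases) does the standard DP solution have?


The table includes base cases (empty prefixes).
Rows: (m+1) = 18
Columns: (n+1) = 26
Total = 18 * 26 = 468


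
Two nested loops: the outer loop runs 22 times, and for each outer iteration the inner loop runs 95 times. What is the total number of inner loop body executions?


Outer loop: 22 iterations
Inner loop: 95 iterations per outer iteration
Total = 22 * 95 = 2090


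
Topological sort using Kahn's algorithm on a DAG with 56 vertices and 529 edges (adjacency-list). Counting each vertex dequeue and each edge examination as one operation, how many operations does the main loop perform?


Kahn's algorithm:
  1. Compute in-degrees: O(V + E)
  2. Process queue: each vertex dequeued once (O(V))
     each edge examined once (O(E))
Total = V + E = 56 + 529 = 585


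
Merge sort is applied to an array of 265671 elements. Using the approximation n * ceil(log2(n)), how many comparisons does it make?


Merge sort divides the array into halves recursively.
Number of levels = ceil(log2(265671)) = 19
At each level, approximately n = 265671 comparisons are needed for merging.
Total comparisons ~ n * ceil(log2(n)) = 265671 * 19 = 5047749


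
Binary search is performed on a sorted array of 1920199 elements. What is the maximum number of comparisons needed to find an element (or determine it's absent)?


Binary search halves the search space each comparison:
  Step 1: search space = 1920199 -> 960099
  Step 2: search space = 960099 -> 480049
  Step 3: search space = 480049 -> 240024
  Step 4: search space = 240024 -> 120012
  Step 5: search space = 120012 -> 60006
  Step 6: search space = 60006 -> 30003
  Step 7: search space = 30003 -> 15001
  Step 8: search space = 15001 -> 7500
  Step 9: search space = 7500 -> 3750
  Step 10: search space = 3750 -> 1875
  Step 11: search space = 1875 -> 937
  Step 12: search space = 937 -> 468
  Step 13: search space = 468 -> 234
  Step 14: search space = 234 -> 117
  Step 15: search space = 117 -> 58
  Step 16: search space = 58 -> 29
  Step 17: search space = 29 -> 14
  Step 18: search space = 14 -> 7
  Step 19: search space = 7 -> 3
  Step 20: search space = 3 -> 1
  Step 21: search space = 1 (final check)
Maximum comparisons = floor(log2(1920199)) + 1 = 20 + 1 = 21


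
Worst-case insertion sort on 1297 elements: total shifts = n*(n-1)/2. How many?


Sum of shifts = 1 + 2 + 3 + ... + 1296
= 1297 * 1296 / 2
= 1680912 / 2
= 840456


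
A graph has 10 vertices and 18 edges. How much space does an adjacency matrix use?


Adjacency matrix: V x V grid of entries
Space = V^2 = 10^2 = 10 * 10 = 100


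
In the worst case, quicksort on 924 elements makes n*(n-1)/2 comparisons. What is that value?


Sum of comparisons per partition:
923 + 922 + ... + 1 + 0
= 924 * (924 - 1) / 2
= 924 * 923 / 2
= 426426


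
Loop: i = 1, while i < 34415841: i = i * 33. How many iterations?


i multiplies by 33 each step:
i = 1 -> 33 -> 1089 -> 35937 -> 1185921 -> 39135393 (stop)
Iterations = ceil(log_33(34415841)) = 5


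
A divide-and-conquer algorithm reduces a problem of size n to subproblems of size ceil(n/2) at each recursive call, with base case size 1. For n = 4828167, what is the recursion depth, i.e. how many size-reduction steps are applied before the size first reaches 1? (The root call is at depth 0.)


Each step divides the size by 2 (rounding up); after k steps the size is ceil(n/2^k), which equals 1 exactly when 2^k >= n.
So the depth is the smallest k with 2^k >= 4828167, i.e. ceil(log_2(4828167)).
2^22 = 4194304 < 4828167 <= 8388608 = 2^23
Recursion depth = 23


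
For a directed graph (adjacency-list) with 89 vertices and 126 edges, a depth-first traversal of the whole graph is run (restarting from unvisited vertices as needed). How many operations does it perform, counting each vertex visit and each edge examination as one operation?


A full DFS traversal visits each vertex once and examines each edge once.
V = 89
E = 126
Sum = 89 + 126 = 215


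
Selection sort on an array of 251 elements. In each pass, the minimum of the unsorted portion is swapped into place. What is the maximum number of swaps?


Selection sort performs one swap per pass:
  Pass 1: find min in positions 0 to 250, swap with position 0
  Pass 2: find min in positions 1 to 250, swap with position 1
  Pass 3: find min in positions 2 to 250, swap with position 2
  Pass 4: find min in positions 3 to 250, swap with position 3
  Pass 5: find min in positions 4 to 250, swap with position 4
  ... (245 more passes)
Total passes (and swaps) = n - 1 = 251 - 1 = 250


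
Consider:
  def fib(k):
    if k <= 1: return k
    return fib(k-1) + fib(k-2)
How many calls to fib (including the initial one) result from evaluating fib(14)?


Let C(m) = total calls to evaluate fib(m). Then C(0)=C(1)=1, and
C(m) = 1 + C(m-1) + C(m-2) for m >= 2.
Build the table (each entry = 1 + previous two):
  C(0) = 1
  C(1) = 1
  C(2) = 1 + 1 + 1 = 3
  C(3) = 1 + 3 + 1 = 5
  C(4) = 1 + 5 + 3 = 9
  C(5) = 1 + 9 + 5 = 15
  C(6) = 1 + 15 + 9 = 25
  C(7) = 1 + 25 + 15 = 41
  C(8) = 1 + 41 + 25 = 67
  C(9) = 1 + 67 + 41 = 109
  C(10) = 1 + 109 + 67 = 177
  C(11) = 1 + 177 + 109 = 287
  C(12) = 1 + 287 + 177 = 465
  C(13) = 1 + 465 + 287 = 753
  C(14) = 1 + 753 + 465 = 1219
Total calls for fib(14) = 1219


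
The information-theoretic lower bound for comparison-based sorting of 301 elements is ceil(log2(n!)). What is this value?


A binary decision tree of height h has at most 2^h leaves and needs at least n! of them, so h >= ceil(log2(n!)).
301! is far too large to multiply out, so use Stirling's series:
  ln(n!) ~ n ln n - n + (1/2) ln(2 pi n) + 1/(12n)  (error below 1/(360 n^3), negligible here)
  ln(301) = 5.7071103
  n ln n = 301 * 5.7071103 = 1717.8402
  (1/2) ln(2 pi * 301) = (1/2) ln(1891.2388) = 3.7725
  1/(12*301) = 0.0003
  ln(301!) ~ 1717.8402 - 301 + 3.7725 + 0.0003 = 1420.6130
Convert to base 2: log2(301!) = 1420.6130 / ln 2 = 1420.6130 / 0.69314718 = 2049.5113
ceil(2049.5113) = 2050
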